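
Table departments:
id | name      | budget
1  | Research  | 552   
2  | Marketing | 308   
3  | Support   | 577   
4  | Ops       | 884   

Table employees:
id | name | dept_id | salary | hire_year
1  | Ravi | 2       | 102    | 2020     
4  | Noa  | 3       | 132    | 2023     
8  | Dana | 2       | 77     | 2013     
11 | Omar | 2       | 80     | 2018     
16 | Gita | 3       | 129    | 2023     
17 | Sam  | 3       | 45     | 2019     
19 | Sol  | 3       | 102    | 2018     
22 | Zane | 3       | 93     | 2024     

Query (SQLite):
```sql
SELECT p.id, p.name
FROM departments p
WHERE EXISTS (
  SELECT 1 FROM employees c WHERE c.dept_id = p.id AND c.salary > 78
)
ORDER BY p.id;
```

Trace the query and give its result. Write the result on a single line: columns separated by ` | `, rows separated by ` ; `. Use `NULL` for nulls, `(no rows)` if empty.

For each departments row, check whether any employees with matching dept_id has salary > 78.
Keep rows where that is true.

2 | Marketing ; 3 | Support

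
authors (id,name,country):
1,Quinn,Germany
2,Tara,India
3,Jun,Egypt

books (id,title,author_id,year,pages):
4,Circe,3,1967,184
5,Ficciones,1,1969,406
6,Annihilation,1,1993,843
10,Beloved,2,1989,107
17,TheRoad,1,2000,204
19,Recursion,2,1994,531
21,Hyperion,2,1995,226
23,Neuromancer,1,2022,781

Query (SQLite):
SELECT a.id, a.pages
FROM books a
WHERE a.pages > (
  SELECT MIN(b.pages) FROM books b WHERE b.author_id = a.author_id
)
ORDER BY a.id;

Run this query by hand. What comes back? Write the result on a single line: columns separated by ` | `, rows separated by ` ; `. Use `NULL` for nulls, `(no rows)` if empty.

For each books row a, compute MIN(pages) over rows sharing a.author_id.
Keep row a if a.pages > that per-group MIN.
  author_id=1: MIN(pages) = 204
  author_id=2: MIN(pages) = 107
  author_id=3: MIN(pages) = 184

5 | 406 ; 6 | 843 ; 19 | 531 ; 21 | 226 ; 23 | 781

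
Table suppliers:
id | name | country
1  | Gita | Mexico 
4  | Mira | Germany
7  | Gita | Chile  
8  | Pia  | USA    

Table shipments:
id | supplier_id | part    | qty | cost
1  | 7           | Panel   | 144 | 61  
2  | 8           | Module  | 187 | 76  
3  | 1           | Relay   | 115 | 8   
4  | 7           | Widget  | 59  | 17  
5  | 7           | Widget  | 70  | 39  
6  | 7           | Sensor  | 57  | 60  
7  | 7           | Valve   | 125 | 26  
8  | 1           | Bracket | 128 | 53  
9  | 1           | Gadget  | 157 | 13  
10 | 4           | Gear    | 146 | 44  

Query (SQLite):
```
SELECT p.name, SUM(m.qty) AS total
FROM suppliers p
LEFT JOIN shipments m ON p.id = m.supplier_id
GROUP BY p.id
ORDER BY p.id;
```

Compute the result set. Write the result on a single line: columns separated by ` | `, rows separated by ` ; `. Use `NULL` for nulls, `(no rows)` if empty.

Gita | 400 ; Mira | 146 ; Gita | 455 ; Pia | 187

LEFT JOIN keeps every suppliers row; unmatched ones get NULL for shipments columns.
Group by suppliers.id and compute SUM(m.qty). SUM over an all-NULL group is NULL.
  1: ids {3, 8, 9} → SUM(m.qty)=400
  4: ids {10} → SUM(m.qty)=146
  7: ids {1, 4, 5, 6, 7} → SUM(m.qty)=455
  8: ids {2} → SUM(m.qty)=187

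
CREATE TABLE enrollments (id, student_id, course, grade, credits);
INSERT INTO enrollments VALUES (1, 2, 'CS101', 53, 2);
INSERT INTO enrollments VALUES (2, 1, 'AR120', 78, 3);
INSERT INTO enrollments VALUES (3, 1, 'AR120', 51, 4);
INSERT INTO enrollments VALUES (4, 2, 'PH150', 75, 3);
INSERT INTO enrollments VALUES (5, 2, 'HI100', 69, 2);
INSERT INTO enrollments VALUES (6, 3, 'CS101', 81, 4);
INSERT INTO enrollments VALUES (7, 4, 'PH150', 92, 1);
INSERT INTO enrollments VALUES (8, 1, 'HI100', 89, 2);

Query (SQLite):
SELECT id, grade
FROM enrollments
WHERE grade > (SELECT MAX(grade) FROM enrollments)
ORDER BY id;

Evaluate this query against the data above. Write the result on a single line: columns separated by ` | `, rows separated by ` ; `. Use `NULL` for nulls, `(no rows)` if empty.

(no rows)

Scalar subquery: MAX(grade) over all enrollments rows = 92.
Keep rows where grade > that value.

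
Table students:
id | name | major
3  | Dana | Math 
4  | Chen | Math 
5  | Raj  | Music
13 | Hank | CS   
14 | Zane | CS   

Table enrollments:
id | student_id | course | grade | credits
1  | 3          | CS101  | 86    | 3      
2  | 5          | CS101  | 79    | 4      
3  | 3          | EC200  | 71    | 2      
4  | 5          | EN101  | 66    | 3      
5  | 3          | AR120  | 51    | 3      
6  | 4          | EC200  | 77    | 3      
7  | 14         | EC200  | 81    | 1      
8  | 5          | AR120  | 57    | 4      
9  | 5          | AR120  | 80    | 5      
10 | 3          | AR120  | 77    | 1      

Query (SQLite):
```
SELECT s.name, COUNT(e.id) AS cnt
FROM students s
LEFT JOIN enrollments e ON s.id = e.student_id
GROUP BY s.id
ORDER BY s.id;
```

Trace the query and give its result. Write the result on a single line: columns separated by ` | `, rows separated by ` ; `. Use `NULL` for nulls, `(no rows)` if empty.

Dana | 4 ; Chen | 1 ; Raj | 4 ; Hank | 0 ; Zane | 1

LEFT JOIN keeps every students row; unmatched ones get NULL for enrollments columns.
Group by students.id and compute COUNT(e.id). COUNT(col) of an all-NULL group is 0.
  3: ids {1, 3, 5, 10} → COUNT(e.id)=4
  4: ids {6} → COUNT(e.id)=1
  5: ids {2, 4, 8, 9} → COUNT(e.id)=4
  13: ids {—} → COUNT(e.id)=0
  14: ids {7} → COUNT(e.id)=1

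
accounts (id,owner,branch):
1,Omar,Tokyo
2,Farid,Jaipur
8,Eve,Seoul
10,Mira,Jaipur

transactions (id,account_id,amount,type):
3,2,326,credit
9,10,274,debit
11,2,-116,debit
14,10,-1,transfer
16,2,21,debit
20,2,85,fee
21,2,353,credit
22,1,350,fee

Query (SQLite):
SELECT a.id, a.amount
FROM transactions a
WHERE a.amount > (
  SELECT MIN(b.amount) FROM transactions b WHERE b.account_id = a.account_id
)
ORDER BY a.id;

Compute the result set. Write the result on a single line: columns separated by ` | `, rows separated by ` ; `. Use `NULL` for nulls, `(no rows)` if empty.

3 | 326 ; 9 | 274 ; 16 | 21 ; 20 | 85 ; 21 | 353

For each transactions row a, compute MIN(amount) over rows sharing a.account_id.
Keep row a if a.amount > that per-group MIN.
  account_id=1: MIN(amount) = 350
  account_id=2: MIN(amount) = -116
  account_id=10: MIN(amount) = -1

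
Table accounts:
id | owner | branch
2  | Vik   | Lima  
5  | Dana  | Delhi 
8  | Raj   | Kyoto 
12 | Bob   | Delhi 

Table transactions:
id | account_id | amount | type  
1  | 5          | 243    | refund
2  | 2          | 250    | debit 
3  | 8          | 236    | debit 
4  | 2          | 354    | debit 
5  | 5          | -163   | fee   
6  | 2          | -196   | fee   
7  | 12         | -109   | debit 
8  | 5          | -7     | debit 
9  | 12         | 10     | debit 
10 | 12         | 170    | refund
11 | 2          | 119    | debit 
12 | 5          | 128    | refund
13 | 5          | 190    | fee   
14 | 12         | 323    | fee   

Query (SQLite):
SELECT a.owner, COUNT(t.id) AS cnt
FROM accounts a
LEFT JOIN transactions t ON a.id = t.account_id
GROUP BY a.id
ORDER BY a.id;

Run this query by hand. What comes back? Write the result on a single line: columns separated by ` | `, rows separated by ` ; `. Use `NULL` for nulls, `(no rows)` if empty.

Vik | 4 ; Dana | 5 ; Raj | 1 ; Bob | 4

LEFT JOIN keeps every accounts row; unmatched ones get NULL for transactions columns.
Group by accounts.id and compute COUNT(t.id). COUNT(col) of an all-NULL group is 0.
  2: ids {2, 4, 6, 11} → COUNT(t.id)=4
  5: ids {1, 5, 8, 12, 13} → COUNT(t.id)=5
  8: ids {3} → COUNT(t.id)=1
  12: ids {7, 9, 10, 14} → COUNT(t.id)=4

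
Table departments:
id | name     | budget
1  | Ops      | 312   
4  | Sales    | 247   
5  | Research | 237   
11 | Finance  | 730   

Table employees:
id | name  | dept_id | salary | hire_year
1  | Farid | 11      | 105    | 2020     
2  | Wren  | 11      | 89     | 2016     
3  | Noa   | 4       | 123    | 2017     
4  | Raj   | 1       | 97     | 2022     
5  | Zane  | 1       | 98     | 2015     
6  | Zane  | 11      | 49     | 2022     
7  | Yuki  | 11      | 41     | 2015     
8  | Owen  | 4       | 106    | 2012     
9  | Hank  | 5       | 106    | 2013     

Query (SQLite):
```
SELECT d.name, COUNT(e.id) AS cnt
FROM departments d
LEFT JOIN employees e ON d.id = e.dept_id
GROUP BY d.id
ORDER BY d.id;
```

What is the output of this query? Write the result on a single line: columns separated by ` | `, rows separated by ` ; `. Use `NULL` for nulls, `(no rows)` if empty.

LEFT JOIN keeps every departments row; unmatched ones get NULL for employees columns.
Group by departments.id and compute COUNT(e.id). COUNT(col) of an all-NULL group is 0.
  1: ids {4, 5} → COUNT(e.id)=2
  4: ids {3, 8} → COUNT(e.id)=2
  5: ids {9} → COUNT(e.id)=1
  11: ids {1, 2, 6, 7} → COUNT(e.id)=4

Ops | 2 ; Sales | 2 ; Research | 1 ; Finance | 4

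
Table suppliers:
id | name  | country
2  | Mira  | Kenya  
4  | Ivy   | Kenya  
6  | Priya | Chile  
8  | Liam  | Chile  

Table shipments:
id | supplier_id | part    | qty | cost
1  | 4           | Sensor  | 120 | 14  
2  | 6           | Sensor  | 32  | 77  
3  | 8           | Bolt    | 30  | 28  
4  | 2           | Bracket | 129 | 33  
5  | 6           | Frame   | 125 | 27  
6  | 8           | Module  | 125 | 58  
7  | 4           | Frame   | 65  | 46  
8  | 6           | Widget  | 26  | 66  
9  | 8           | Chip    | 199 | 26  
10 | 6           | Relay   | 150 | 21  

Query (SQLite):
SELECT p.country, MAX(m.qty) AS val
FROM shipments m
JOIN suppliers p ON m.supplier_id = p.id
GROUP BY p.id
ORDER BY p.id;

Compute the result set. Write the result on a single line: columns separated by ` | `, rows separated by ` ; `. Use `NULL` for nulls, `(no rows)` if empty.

Join each shipments row to its suppliers via supplier_id.
Group joined rows by suppliers.id; compute MAX(m.qty) per group.
  2: ids {4} → MAX(m.qty)=129
  4: ids {1, 7} → MAX(m.qty)=120
  6: ids {2, 5, 8, 10} → MAX(m.qty)=150
  8: ids {3, 6, 9} → MAX(m.qty)=199

Kenya | 129 ; Kenya | 120 ; Chile | 150 ; Chile | 199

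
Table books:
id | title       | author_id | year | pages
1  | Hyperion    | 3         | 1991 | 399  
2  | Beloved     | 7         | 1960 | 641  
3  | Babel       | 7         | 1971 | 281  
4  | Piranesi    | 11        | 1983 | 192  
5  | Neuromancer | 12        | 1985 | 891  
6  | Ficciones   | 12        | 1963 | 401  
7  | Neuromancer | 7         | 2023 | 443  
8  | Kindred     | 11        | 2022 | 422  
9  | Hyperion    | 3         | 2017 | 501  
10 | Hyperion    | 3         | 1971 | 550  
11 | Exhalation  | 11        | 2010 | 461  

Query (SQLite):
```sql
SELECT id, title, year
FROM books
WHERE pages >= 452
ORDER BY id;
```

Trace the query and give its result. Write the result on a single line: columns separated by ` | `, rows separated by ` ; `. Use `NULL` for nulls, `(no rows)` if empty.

2 | Beloved | 1960 ; 5 | Neuromancer | 1985 ; 9 | Hyperion | 2017 ; 10 | Hyperion | 1971 ; 11 | Exhalation | 2010

pages >= 452: ids {2, 5, 9, 10, 11}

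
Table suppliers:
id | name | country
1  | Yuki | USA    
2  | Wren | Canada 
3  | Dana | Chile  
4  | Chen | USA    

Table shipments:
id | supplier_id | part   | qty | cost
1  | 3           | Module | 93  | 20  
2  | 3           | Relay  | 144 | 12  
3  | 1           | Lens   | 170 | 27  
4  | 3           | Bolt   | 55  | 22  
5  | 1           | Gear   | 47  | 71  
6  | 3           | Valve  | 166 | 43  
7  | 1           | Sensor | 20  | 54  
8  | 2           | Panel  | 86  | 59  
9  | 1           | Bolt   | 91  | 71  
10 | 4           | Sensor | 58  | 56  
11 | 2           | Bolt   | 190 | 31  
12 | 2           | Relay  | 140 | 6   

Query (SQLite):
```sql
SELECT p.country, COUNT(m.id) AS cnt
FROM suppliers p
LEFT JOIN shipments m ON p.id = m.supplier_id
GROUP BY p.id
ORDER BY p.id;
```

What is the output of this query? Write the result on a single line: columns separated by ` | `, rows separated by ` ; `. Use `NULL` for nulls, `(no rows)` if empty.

LEFT JOIN keeps every suppliers row; unmatched ones get NULL for shipments columns.
Group by suppliers.id and compute COUNT(m.id). COUNT(col) of an all-NULL group is 0.
  1: ids {3, 5, 7, 9} → COUNT(m.id)=4
  2: ids {8, 11, 12} → COUNT(m.id)=3
  3: ids {1, 2, 4, 6} → COUNT(m.id)=4
  4: ids {10} → COUNT(m.id)=1

USA | 4 ; Canada | 3 ; Chile | 4 ; USA | 1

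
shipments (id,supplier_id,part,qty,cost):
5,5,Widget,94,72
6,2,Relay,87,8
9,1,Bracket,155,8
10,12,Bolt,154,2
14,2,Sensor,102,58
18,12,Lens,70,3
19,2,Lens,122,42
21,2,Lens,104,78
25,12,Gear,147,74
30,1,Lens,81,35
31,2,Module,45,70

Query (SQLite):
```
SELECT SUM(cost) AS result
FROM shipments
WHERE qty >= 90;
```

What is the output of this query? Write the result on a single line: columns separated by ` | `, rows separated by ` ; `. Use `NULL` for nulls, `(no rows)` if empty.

334

Rows where qty >= 90 → cost values: [72, 8, 2, 58, 42, 78, 74].
SUM of non-NULL values = 334.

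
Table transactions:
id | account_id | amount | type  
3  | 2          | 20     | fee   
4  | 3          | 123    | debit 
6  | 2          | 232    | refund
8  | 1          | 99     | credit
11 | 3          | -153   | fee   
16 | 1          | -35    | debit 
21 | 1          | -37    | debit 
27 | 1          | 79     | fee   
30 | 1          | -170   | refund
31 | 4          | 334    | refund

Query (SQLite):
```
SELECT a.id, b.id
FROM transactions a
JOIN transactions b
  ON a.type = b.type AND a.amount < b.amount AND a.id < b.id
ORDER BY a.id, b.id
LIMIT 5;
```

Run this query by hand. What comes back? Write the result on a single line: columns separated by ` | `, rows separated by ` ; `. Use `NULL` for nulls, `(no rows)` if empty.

Pairs (a,b) with same type, a.amount < b.amount, a.id < b.id.
type groups: credit:{8} debit:{4,16,21} fee:{3,11,27} refund:{6,30,31}
Ordered by (a.id, b.id); first 5.

3 | 27 ; 6 | 31 ; 11 | 27 ; 30 | 31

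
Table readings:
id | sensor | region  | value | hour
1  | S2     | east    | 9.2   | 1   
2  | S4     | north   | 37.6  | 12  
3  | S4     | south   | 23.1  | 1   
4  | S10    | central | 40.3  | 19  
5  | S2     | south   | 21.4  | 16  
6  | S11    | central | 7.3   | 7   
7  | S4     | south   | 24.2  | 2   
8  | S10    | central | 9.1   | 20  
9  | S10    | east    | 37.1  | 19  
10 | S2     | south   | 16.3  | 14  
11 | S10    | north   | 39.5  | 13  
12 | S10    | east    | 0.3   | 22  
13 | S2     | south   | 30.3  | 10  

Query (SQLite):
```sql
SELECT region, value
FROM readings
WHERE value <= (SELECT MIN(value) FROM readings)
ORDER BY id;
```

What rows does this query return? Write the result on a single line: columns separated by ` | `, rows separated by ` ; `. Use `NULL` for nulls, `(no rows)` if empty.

Scalar subquery: MIN(value) over all readings rows = 0.3.
Keep rows where value <= that value.

east | 0.3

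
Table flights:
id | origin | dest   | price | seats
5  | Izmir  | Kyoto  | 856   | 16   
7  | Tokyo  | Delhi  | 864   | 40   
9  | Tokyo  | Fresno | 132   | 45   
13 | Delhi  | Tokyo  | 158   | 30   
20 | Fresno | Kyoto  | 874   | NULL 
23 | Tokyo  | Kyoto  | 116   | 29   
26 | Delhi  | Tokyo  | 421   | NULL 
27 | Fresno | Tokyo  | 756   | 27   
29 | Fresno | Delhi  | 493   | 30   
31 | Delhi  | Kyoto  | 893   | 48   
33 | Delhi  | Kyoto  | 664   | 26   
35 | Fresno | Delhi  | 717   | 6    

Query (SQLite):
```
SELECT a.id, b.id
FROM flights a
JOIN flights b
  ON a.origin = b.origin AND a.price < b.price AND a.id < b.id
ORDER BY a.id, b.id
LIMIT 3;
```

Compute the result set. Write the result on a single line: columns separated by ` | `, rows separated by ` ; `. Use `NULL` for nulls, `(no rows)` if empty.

13 | 26 ; 13 | 31 ; 13 | 33

Pairs (a,b) with same origin, a.price < b.price, a.id < b.id.
origin groups: Delhi:{13,26,31,33} Fresno:{20,27,29,35} Izmir:{5} Tokyo:{7,9,23}
Ordered by (a.id, b.id); first 3.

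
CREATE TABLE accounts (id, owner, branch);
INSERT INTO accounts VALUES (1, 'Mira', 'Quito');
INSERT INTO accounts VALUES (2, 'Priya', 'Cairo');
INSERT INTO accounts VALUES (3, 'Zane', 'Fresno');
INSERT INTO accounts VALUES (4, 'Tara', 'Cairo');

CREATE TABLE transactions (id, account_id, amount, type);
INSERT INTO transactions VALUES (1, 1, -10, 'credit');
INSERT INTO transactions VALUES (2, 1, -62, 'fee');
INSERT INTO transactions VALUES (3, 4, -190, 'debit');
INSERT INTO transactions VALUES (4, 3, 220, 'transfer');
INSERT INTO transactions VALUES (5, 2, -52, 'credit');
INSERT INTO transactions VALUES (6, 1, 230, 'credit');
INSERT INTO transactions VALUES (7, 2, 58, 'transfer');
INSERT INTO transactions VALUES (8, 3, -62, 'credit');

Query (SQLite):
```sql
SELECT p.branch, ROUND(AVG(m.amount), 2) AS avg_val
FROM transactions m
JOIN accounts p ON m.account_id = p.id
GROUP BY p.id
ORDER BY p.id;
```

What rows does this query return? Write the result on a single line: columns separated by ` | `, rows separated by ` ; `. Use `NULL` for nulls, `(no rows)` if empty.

Join each transactions row to its accounts via account_id.
Group joined rows by accounts.id; compute ROUND(AVG(m.amount), 2) per group.
  1: ids {1, 2, 6} → ROUND(AVG(m.amount), 2)=52.67
  2: ids {5, 7} → ROUND(AVG(m.amount), 2)=3
  3: ids {4, 8} → ROUND(AVG(m.amount), 2)=79
  4: ids {3} → ROUND(AVG(m.amount), 2)=-190

Quito | 52.67 ; Cairo | 3 ; Fresno | 79 ; Cairo | -190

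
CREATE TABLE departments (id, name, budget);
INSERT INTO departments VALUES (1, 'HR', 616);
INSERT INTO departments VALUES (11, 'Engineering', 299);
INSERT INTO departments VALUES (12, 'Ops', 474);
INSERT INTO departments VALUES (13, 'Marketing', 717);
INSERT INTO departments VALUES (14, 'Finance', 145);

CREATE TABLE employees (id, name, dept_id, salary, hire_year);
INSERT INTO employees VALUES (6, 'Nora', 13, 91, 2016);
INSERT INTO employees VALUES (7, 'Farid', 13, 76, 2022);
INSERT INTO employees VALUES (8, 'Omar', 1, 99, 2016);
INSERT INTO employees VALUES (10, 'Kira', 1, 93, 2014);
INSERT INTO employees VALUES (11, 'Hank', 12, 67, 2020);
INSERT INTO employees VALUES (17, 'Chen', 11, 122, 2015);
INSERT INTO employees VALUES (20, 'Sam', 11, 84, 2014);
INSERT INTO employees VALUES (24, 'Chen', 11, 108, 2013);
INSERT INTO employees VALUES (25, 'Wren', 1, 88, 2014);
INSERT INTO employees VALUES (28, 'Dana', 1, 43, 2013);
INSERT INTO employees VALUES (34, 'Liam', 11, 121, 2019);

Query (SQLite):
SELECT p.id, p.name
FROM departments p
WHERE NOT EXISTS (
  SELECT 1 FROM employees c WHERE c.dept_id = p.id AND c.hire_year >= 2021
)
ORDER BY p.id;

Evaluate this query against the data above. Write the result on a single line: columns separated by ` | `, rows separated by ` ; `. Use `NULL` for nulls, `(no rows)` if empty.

For each departments row, check whether any employees with matching dept_id has hire_year >= 2021.
Keep rows where that is false.

1 | HR ; 11 | Engineering ; 12 | Ops ; 14 | Finance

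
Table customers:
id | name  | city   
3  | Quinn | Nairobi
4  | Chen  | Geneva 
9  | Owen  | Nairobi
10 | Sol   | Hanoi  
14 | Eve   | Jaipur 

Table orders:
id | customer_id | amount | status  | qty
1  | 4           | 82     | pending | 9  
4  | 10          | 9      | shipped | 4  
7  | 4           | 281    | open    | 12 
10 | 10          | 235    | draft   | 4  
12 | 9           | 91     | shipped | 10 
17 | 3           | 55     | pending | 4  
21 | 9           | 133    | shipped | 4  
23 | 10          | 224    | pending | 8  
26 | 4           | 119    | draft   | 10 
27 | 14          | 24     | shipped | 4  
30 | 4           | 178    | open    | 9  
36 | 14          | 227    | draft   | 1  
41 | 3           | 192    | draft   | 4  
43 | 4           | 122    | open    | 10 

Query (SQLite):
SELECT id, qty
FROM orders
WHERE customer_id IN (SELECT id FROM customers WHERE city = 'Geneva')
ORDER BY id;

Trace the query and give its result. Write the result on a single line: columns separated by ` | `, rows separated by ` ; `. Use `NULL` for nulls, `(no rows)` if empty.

1 | 9 ; 7 | 12 ; 26 | 10 ; 30 | 9 ; 43 | 10

Inner query: customers.id where city = 'Geneva'.
Outer: keep orders rows whose customer_id is in that set.
Inner query → {4}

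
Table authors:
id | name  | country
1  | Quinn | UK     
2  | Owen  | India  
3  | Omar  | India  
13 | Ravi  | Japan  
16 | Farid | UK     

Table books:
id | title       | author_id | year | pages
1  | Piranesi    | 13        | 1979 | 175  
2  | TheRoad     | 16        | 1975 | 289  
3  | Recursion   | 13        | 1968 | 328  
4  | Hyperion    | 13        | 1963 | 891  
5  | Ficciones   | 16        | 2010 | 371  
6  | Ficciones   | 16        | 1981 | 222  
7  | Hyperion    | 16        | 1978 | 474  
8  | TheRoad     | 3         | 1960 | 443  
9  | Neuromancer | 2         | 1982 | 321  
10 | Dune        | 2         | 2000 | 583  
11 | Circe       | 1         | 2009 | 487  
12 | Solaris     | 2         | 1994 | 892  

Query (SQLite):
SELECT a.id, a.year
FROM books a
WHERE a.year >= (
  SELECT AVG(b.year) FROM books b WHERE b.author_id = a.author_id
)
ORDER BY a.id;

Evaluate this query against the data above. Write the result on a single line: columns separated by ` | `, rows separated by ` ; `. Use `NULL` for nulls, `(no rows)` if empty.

For each books row a, compute AVG(year) over rows sharing a.author_id.
Keep row a if a.year >= that per-group AVG.
  author_id=1: AVG(year) = 2009.0
  author_id=2: AVG(year) = 1992.0
  author_id=3: AVG(year) = 1960.0
  author_id=13: AVG(year) = 1970.0
  author_id=16: AVG(year) = 1986.0

1 | 1979 ; 5 | 2010 ; 8 | 1960 ; 10 | 2000 ; 11 | 2009 ; 12 | 1994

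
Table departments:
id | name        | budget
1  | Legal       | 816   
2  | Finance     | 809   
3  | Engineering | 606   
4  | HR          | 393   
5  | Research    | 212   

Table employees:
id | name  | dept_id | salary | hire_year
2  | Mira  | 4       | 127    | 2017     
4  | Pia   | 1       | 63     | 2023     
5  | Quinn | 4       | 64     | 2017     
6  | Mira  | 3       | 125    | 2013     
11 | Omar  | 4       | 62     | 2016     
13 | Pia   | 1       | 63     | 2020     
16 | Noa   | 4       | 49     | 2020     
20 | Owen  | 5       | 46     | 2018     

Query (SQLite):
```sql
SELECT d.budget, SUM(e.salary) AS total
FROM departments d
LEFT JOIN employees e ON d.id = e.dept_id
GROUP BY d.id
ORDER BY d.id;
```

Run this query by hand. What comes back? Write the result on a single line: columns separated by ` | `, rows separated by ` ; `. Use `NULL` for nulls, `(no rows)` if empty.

816 | 126 ; 809 | NULL ; 606 | 125 ; 393 | 302 ; 212 | 46

LEFT JOIN keeps every departments row; unmatched ones get NULL for employees columns.
Group by departments.id and compute SUM(e.salary). SUM over an all-NULL group is NULL.
  1: ids {4, 13} → SUM(e.salary)=126
  2: ids {—} → SUM(e.salary)=NULL
  3: ids {6} → SUM(e.salary)=125
  4: ids {2, 5, 11, 16} → SUM(e.salary)=302
  5: ids {20} → SUM(e.salary)=46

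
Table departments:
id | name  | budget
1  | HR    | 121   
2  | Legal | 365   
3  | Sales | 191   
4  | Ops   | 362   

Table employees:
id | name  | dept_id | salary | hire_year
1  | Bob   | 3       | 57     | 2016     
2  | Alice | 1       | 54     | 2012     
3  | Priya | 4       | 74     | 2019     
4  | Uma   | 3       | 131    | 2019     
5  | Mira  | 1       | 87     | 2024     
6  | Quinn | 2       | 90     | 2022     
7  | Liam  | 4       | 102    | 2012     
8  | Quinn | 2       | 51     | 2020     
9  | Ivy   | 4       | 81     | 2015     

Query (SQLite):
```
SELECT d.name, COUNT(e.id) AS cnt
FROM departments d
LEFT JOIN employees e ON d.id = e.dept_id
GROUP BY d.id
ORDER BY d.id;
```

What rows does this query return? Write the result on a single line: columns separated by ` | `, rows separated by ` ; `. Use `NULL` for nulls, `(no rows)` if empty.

HR | 2 ; Legal | 2 ; Sales | 2 ; Ops | 3

LEFT JOIN keeps every departments row; unmatched ones get NULL for employees columns.
Group by departments.id and compute COUNT(e.id). COUNT(col) of an all-NULL group is 0.
  1: ids {2, 5} → COUNT(e.id)=2
  2: ids {6, 8} → COUNT(e.id)=2
  3: ids {1, 4} → COUNT(e.id)=2
  4: ids {3, 7, 9} → COUNT(e.id)=3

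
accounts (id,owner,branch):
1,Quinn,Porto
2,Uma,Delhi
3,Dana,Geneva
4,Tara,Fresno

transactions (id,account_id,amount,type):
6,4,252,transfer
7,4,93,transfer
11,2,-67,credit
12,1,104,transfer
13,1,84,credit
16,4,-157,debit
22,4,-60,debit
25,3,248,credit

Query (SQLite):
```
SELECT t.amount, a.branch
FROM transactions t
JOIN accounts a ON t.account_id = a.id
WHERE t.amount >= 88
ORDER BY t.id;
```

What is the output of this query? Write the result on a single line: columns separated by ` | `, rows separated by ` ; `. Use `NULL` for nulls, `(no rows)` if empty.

Each transactions row matches the accounts row where account_id = accounts.id.
Then keep rows with t.amount >= 88.

252 | Fresno ; 93 | Fresno ; 104 | Porto ; 248 | Geneva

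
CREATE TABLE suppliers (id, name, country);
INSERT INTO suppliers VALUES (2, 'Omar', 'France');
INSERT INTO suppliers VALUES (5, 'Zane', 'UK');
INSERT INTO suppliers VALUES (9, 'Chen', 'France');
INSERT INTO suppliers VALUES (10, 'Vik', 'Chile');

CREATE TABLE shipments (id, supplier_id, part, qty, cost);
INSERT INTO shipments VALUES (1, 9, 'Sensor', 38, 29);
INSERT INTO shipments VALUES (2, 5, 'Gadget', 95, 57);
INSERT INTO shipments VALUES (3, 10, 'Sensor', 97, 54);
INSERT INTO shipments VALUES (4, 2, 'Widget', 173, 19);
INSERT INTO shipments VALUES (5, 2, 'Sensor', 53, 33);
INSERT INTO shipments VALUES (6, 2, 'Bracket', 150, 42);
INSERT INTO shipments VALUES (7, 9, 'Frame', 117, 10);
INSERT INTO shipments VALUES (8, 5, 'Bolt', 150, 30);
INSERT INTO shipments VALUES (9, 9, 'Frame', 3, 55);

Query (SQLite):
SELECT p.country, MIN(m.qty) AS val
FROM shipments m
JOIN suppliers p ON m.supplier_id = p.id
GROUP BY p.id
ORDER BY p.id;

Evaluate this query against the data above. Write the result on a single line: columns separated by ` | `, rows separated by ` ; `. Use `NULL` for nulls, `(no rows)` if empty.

France | 53 ; UK | 95 ; France | 3 ; Chile | 97

Join each shipments row to its suppliers via supplier_id.
Group joined rows by suppliers.id; compute MIN(m.qty) per group.
  2: ids {4, 5, 6} → MIN(m.qty)=53
  5: ids {2, 8} → MIN(m.qty)=95
  9: ids {1, 7, 9} → MIN(m.qty)=3
  10: ids {3} → MIN(m.qty)=97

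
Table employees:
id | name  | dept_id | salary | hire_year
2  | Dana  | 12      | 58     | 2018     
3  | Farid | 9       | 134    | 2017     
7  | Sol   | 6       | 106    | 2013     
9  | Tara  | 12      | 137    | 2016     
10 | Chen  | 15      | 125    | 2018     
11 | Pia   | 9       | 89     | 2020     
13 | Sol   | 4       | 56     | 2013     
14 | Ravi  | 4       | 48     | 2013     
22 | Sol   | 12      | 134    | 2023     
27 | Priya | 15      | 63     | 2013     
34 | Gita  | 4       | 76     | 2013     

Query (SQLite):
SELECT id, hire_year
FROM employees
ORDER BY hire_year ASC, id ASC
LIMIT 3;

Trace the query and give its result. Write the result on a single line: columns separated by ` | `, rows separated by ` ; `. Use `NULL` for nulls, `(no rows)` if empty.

7 | 2013 ; 13 | 2013 ; 14 | 2013

Sort by hire_year asc, tiebreak id asc: (2013, id=7), (2013, id=13), (2013, id=14), (2013, id=27), (2013, id=34), (2016, id=9) …. Take first 3.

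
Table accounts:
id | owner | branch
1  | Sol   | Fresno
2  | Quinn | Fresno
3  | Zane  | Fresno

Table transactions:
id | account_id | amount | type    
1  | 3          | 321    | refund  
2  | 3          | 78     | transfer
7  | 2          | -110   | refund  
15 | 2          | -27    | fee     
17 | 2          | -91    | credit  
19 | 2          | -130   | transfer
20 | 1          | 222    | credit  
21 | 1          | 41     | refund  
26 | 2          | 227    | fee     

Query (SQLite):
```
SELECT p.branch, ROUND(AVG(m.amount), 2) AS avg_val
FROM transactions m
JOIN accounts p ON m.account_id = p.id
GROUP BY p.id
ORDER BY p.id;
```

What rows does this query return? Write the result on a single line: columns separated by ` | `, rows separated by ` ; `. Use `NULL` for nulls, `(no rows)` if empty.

Fresno | 131.5 ; Fresno | -26.2 ; Fresno | 199.5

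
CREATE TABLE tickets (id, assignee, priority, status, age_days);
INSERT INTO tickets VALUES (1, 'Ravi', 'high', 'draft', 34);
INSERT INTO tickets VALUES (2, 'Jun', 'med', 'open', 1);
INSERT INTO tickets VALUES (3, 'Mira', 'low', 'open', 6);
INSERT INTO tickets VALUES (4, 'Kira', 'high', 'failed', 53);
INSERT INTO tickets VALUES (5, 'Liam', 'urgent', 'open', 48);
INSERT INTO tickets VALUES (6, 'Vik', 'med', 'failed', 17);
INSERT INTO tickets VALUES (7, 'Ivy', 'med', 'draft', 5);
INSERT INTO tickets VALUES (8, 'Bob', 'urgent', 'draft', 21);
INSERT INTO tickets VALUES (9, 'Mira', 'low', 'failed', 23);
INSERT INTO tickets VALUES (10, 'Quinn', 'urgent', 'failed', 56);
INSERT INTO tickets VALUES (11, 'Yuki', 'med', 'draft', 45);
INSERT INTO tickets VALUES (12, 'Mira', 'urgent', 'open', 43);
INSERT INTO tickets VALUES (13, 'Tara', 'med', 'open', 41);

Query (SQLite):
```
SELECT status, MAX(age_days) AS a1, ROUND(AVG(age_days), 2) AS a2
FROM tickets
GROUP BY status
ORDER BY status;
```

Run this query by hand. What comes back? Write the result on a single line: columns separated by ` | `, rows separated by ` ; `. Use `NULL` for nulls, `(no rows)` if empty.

draft | 45 | 26.25 ; failed | 56 | 37.25 ; open | 48 | 27.8

Group tickets by status.
Per group compute: MAX(age_days), ROUND(AVG(age_days), 2).
  draft: ids {1, 7, 8, 11} → MAX(age_days)=45, ROUND(AVG(age_days), 2)=26.25
  failed: ids {4, 6, 9, 10} → MAX(age_days)=56, ROUND(AVG(age_days), 2)=37.25
  open: ids {2, 3, 5, 12, 13} → MAX(age_days)=48, ROUND(AVG(age_days), 2)=27.8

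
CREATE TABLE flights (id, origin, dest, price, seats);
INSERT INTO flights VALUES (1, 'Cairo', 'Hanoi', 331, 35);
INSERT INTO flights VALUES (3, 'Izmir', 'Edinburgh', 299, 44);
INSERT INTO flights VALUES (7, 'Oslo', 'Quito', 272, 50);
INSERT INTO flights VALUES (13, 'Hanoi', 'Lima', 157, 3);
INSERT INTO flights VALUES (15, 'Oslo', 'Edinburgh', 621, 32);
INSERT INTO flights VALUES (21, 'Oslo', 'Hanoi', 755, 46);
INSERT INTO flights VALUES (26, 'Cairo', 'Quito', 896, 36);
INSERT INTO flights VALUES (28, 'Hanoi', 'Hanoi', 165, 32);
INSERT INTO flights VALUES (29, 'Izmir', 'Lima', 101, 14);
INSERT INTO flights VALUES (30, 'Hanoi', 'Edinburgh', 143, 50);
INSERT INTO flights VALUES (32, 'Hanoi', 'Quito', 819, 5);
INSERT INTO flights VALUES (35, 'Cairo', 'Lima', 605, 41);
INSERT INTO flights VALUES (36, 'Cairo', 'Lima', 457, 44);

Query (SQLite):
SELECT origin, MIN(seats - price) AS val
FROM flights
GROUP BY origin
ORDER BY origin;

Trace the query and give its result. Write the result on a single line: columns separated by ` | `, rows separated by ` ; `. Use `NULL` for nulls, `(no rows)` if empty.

For each row compute seats - price.
Group by origin; take MIN of the expression per group.
  Cairo: ids {1, 26, 35, 36} → MIN(seats - price)=-860
  Hanoi: ids {13, 28, 30, 32} → MIN(seats - price)=-814
  Izmir: ids {3, 29} → MIN(seats - price)=-255
  Oslo: ids {7, 15, 21} → MIN(seats - price)=-709

Cairo | -860 ; Hanoi | -814 ; Izmir | -255 ; Oslo | -709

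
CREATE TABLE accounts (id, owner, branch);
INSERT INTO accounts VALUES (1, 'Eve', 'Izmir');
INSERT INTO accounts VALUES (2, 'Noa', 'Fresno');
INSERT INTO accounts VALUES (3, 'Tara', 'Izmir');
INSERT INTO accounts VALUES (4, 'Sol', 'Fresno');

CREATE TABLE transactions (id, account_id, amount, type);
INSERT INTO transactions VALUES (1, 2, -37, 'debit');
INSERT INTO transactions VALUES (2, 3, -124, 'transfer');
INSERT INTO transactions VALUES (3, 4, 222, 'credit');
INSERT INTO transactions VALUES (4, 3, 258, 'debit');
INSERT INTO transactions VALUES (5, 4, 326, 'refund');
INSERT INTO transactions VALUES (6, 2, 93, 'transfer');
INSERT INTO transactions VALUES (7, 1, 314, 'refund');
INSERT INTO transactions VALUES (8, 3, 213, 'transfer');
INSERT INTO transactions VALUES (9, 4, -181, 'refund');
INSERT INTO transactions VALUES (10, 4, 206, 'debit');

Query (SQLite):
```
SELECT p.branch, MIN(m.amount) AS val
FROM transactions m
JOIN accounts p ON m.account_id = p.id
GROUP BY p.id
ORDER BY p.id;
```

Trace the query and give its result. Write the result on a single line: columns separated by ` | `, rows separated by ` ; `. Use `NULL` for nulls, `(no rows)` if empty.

Izmir | 314 ; Fresno | -37 ; Izmir | -124 ; Fresno | -181

Join each transactions row to its accounts via account_id.
Group joined rows by accounts.id; compute MIN(m.amount) per group.
  1: ids {7} → MIN(m.amount)=314
  2: ids {1, 6} → MIN(m.amount)=-37
  3: ids {2, 4, 8} → MIN(m.amount)=-124
  4: ids {3, 5, 9, 10} → MIN(m.amount)=-181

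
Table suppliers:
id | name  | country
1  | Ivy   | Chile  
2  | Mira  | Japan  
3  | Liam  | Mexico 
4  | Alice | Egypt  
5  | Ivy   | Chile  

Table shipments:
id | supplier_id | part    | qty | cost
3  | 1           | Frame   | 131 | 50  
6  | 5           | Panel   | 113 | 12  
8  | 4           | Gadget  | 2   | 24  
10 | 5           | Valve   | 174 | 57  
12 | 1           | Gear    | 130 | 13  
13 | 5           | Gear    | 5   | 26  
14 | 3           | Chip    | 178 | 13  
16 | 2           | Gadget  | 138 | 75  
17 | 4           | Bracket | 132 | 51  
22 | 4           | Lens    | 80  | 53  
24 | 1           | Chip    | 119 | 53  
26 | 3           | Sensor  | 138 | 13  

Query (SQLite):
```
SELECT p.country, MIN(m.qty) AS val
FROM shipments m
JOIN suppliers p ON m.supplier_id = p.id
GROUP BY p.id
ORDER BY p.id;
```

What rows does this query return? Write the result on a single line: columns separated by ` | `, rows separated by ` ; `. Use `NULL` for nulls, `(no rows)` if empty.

Chile | 119 ; Japan | 138 ; Mexico | 138 ; Egypt | 2 ; Chile | 5

Join each shipments row to its suppliers via supplier_id.
Group joined rows by suppliers.id; compute MIN(m.qty) per group.
  1: ids {3, 12, 24} → MIN(m.qty)=119
  2: ids {16} → MIN(m.qty)=138
  3: ids {14, 26} → MIN(m.qty)=138
  4: ids {8, 17, 22} → MIN(m.qty)=2
  5: ids {6, 10, 13} → MIN(m.qty)=5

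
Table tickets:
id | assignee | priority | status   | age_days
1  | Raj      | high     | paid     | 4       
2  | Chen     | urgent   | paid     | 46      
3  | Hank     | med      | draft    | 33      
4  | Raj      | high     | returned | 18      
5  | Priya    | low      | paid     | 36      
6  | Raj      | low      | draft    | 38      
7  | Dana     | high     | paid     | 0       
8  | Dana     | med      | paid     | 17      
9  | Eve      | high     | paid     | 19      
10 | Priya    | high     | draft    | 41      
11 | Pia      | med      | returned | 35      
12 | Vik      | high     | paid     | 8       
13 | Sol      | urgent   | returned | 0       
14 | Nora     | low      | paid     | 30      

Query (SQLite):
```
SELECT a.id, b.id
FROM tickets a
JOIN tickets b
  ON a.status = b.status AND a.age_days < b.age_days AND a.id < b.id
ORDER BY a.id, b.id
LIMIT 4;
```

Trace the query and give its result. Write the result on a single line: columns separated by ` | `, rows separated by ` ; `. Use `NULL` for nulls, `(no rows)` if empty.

1 | 2 ; 1 | 5 ; 1 | 8 ; 1 | 9

Pairs (a,b) with same status, a.age_days < b.age_days, a.id < b.id.
status groups: draft:{3,6,10} paid:{1,2,5,7,8,9,12,14} returned:{4,11,13}
Ordered by (a.id, b.id); first 4.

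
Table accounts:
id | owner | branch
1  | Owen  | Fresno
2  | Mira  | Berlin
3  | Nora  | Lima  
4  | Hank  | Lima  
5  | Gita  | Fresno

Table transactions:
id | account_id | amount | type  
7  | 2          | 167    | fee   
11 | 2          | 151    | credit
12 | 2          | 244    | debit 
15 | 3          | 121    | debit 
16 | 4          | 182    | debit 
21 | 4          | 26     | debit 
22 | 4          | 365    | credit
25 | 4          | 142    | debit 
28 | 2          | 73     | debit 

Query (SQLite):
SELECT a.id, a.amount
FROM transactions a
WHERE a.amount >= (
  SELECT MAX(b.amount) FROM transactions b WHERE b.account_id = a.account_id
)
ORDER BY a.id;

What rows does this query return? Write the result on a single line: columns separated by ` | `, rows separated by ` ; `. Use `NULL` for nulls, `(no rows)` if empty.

12 | 244 ; 15 | 121 ; 22 | 365

For each transactions row a, compute MAX(amount) over rows sharing a.account_id.
Keep row a if a.amount >= that per-group MAX.
  account_id=2: MAX(amount) = 244
  account_id=3: MAX(amount) = 121
  account_id=4: MAX(amount) = 365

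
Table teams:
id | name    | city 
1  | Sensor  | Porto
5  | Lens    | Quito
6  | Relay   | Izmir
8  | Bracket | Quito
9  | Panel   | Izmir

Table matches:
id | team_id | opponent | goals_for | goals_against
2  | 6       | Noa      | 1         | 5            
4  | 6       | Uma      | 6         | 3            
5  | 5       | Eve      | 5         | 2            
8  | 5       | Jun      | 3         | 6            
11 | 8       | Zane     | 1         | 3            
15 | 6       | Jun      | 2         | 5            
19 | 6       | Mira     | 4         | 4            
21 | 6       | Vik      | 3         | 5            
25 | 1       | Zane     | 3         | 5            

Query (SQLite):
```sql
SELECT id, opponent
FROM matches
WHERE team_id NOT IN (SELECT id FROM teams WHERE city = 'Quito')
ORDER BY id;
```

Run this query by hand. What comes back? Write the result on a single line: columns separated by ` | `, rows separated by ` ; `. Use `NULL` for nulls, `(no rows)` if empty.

2 | Noa ; 4 | Uma ; 15 | Jun ; 19 | Mira ; 21 | Vik ; 25 | Zane

Inner query: teams.id where city = 'Quito'.
Outer: keep matches rows whose team_id is not in that set.
Inner query → {5, 8}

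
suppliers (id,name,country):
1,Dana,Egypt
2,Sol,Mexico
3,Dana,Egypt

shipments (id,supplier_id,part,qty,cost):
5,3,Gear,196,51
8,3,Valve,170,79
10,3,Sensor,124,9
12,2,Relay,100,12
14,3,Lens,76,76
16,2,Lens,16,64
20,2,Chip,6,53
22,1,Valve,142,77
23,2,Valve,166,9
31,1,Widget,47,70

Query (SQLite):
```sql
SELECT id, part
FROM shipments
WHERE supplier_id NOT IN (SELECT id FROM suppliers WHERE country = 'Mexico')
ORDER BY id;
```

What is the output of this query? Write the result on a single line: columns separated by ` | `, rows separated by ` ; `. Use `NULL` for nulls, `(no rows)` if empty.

Inner query: suppliers.id where country = 'Mexico'.
Outer: keep shipments rows whose supplier_id is not in that set.
Inner query → {2}

5 | Gear ; 8 | Valve ; 10 | Sensor ; 14 | Lens ; 22 | Valve ; 31 | Widget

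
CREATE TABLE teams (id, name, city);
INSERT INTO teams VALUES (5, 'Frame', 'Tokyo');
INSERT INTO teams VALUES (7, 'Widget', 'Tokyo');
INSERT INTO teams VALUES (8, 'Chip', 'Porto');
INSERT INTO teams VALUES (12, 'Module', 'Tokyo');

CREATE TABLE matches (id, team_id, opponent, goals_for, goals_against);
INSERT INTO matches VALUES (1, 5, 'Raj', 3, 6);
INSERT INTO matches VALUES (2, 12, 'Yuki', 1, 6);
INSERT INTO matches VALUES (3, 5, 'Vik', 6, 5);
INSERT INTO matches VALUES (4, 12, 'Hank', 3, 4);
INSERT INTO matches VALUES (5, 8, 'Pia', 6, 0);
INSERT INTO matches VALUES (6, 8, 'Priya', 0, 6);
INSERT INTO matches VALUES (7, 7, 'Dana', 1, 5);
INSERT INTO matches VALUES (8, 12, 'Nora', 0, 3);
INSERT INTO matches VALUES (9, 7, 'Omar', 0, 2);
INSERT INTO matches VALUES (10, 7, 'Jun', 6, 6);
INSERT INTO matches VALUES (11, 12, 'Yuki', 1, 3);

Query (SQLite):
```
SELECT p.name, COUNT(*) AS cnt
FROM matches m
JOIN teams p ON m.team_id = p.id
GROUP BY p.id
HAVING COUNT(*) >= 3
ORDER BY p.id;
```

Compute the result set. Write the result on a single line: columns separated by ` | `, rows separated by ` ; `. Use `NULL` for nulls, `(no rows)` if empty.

Join each matches row to its teams via team_id.
Group joined rows by teams.id; compute COUNT(*) per group.
HAVING: keep groups with count ≥ 3.
  5: ids {1, 3} → COUNT(*)=2
  7: ids {7, 9, 10} → COUNT(*)=3
  8: ids {5, 6} → COUNT(*)=2
  12: ids {2, 4, 8, 11} → COUNT(*)=4

Widget | 3 ; Module | 4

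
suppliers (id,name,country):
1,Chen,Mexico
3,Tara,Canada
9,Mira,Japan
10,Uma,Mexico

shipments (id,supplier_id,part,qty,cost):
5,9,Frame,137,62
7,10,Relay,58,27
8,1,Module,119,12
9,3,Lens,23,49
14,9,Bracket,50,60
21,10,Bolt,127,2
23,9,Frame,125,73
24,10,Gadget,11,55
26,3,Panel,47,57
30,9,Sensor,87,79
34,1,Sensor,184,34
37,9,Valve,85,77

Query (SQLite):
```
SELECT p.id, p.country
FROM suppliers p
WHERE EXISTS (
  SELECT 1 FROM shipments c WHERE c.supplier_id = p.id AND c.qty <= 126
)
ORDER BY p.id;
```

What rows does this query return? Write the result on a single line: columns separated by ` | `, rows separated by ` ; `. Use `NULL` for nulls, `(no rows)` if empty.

1 | Mexico ; 3 | Canada ; 9 | Japan ; 10 | Mexico

For each suppliers row, check whether any shipments with matching supplier_id has qty <= 126.
Keep rows where that is true.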